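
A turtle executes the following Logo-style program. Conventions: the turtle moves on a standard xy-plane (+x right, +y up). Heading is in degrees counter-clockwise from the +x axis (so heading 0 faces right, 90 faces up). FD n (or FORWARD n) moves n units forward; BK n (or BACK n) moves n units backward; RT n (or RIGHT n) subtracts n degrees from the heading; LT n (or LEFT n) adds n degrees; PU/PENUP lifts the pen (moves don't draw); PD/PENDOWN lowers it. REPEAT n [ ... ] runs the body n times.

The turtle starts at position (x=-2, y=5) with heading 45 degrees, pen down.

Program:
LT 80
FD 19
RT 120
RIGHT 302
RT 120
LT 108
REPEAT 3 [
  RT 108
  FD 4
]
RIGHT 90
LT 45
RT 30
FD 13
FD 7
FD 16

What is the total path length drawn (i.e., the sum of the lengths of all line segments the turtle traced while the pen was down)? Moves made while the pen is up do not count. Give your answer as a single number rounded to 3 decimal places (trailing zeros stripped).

Executing turtle program step by step:
Start: pos=(-2,5), heading=45, pen down
LT 80: heading 45 -> 125
FD 19: (-2,5) -> (-12.898,20.564) [heading=125, draw]
RT 120: heading 125 -> 5
RT 302: heading 5 -> 63
RT 120: heading 63 -> 303
LT 108: heading 303 -> 51
REPEAT 3 [
  -- iteration 1/3 --
  RT 108: heading 51 -> 303
  FD 4: (-12.898,20.564) -> (-10.719,17.209) [heading=303, draw]
  -- iteration 2/3 --
  RT 108: heading 303 -> 195
  FD 4: (-10.719,17.209) -> (-14.583,16.174) [heading=195, draw]
  -- iteration 3/3 --
  RT 108: heading 195 -> 87
  FD 4: (-14.583,16.174) -> (-14.374,20.168) [heading=87, draw]
]
RT 90: heading 87 -> 357
LT 45: heading 357 -> 42
RT 30: heading 42 -> 12
FD 13: (-14.374,20.168) -> (-1.658,22.871) [heading=12, draw]
FD 7: (-1.658,22.871) -> (5.189,24.327) [heading=12, draw]
FD 16: (5.189,24.327) -> (20.84,27.653) [heading=12, draw]
Final: pos=(20.84,27.653), heading=12, 7 segment(s) drawn

Segment lengths:
  seg 1: (-2,5) -> (-12.898,20.564), length = 19
  seg 2: (-12.898,20.564) -> (-10.719,17.209), length = 4
  seg 3: (-10.719,17.209) -> (-14.583,16.174), length = 4
  seg 4: (-14.583,16.174) -> (-14.374,20.168), length = 4
  seg 5: (-14.374,20.168) -> (-1.658,22.871), length = 13
  seg 6: (-1.658,22.871) -> (5.189,24.327), length = 7
  seg 7: (5.189,24.327) -> (20.84,27.653), length = 16
Total = 67

Answer: 67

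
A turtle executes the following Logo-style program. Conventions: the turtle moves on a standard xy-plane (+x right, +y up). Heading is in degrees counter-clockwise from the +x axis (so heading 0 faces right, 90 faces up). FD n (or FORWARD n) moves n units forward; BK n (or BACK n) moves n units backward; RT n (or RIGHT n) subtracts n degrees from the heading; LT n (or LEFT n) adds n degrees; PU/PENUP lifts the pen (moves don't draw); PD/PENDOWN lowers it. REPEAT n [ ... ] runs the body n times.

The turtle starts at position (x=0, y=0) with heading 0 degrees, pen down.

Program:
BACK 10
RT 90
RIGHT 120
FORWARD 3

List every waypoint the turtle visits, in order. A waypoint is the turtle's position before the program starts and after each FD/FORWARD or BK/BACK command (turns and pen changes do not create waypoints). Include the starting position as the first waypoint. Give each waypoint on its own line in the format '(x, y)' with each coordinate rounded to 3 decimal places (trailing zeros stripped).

Executing turtle program step by step:
Start: pos=(0,0), heading=0, pen down
BK 10: (0,0) -> (-10,0) [heading=0, draw]
RT 90: heading 0 -> 270
RT 120: heading 270 -> 150
FD 3: (-10,0) -> (-12.598,1.5) [heading=150, draw]
Final: pos=(-12.598,1.5), heading=150, 2 segment(s) drawn
Waypoints (3 total):
(0, 0)
(-10, 0)
(-12.598, 1.5)

Answer: (0, 0)
(-10, 0)
(-12.598, 1.5)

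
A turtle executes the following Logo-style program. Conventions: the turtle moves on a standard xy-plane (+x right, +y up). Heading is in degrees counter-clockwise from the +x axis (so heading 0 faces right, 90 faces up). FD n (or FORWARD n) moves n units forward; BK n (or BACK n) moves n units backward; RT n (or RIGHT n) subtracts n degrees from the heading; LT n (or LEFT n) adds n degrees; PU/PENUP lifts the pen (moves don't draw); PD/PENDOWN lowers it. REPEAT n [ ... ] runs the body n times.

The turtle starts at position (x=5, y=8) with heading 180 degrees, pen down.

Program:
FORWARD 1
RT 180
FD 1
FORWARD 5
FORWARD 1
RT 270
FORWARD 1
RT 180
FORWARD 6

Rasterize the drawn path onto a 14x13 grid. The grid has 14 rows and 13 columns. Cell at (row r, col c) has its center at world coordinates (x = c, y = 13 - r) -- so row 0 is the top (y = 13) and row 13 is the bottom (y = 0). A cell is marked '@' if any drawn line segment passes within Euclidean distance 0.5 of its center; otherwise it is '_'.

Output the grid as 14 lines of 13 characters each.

Segment 0: (5,8) -> (4,8)
Segment 1: (4,8) -> (5,8)
Segment 2: (5,8) -> (10,8)
Segment 3: (10,8) -> (11,8)
Segment 4: (11,8) -> (11,9)
Segment 5: (11,9) -> (11,3)

Answer: _____________
_____________
_____________
_____________
___________@_
____@@@@@@@@_
___________@_
___________@_
___________@_
___________@_
___________@_
_____________
_____________
_____________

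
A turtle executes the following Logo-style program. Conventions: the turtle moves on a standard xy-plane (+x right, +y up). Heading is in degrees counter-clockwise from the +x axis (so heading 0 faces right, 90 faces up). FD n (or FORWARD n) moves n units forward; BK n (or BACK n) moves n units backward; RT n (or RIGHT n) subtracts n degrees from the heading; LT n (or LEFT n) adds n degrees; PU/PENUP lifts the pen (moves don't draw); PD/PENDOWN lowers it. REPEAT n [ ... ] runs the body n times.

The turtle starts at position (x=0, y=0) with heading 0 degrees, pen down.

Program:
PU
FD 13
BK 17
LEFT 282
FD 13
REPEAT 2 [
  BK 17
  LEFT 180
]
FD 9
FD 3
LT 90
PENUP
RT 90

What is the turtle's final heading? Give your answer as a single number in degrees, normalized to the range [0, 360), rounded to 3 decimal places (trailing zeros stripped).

Answer: 282

Derivation:
Executing turtle program step by step:
Start: pos=(0,0), heading=0, pen down
PU: pen up
FD 13: (0,0) -> (13,0) [heading=0, move]
BK 17: (13,0) -> (-4,0) [heading=0, move]
LT 282: heading 0 -> 282
FD 13: (-4,0) -> (-1.297,-12.716) [heading=282, move]
REPEAT 2 [
  -- iteration 1/2 --
  BK 17: (-1.297,-12.716) -> (-4.832,3.913) [heading=282, move]
  LT 180: heading 282 -> 102
  -- iteration 2/2 --
  BK 17: (-4.832,3.913) -> (-1.297,-12.716) [heading=102, move]
  LT 180: heading 102 -> 282
]
FD 9: (-1.297,-12.716) -> (0.574,-21.519) [heading=282, move]
FD 3: (0.574,-21.519) -> (1.198,-24.454) [heading=282, move]
LT 90: heading 282 -> 12
PU: pen up
RT 90: heading 12 -> 282
Final: pos=(1.198,-24.454), heading=282, 0 segment(s) drawn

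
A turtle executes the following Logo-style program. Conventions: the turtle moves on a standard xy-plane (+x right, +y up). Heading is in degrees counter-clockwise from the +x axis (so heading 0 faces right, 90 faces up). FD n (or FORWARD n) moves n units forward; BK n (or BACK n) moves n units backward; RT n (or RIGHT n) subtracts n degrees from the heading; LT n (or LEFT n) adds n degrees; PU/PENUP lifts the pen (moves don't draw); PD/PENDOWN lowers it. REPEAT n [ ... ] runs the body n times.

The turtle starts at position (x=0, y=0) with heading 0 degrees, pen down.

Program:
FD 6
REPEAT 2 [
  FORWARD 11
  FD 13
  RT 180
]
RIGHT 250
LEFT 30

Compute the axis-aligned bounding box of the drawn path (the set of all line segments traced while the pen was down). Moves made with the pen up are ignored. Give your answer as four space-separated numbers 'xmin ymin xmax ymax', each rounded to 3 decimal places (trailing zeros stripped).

Answer: 0 0 30 0

Derivation:
Executing turtle program step by step:
Start: pos=(0,0), heading=0, pen down
FD 6: (0,0) -> (6,0) [heading=0, draw]
REPEAT 2 [
  -- iteration 1/2 --
  FD 11: (6,0) -> (17,0) [heading=0, draw]
  FD 13: (17,0) -> (30,0) [heading=0, draw]
  RT 180: heading 0 -> 180
  -- iteration 2/2 --
  FD 11: (30,0) -> (19,0) [heading=180, draw]
  FD 13: (19,0) -> (6,0) [heading=180, draw]
  RT 180: heading 180 -> 0
]
RT 250: heading 0 -> 110
LT 30: heading 110 -> 140
Final: pos=(6,0), heading=140, 5 segment(s) drawn

Segment endpoints: x in {0, 6, 17, 19, 30}, y in {0, 0, 0}
xmin=0, ymin=0, xmax=30, ymax=0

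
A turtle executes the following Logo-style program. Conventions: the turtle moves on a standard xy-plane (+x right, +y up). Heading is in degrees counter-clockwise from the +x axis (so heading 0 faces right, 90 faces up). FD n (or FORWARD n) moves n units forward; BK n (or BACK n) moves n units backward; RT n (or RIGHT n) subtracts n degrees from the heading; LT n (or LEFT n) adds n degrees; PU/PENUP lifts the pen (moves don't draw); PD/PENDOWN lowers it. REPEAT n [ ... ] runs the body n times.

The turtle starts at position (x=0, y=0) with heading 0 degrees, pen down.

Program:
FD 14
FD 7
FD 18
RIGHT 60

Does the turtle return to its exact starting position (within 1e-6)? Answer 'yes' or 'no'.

Executing turtle program step by step:
Start: pos=(0,0), heading=0, pen down
FD 14: (0,0) -> (14,0) [heading=0, draw]
FD 7: (14,0) -> (21,0) [heading=0, draw]
FD 18: (21,0) -> (39,0) [heading=0, draw]
RT 60: heading 0 -> 300
Final: pos=(39,0), heading=300, 3 segment(s) drawn

Start position: (0, 0)
Final position: (39, 0)
Distance = 39; >= 1e-6 -> NOT closed

Answer: no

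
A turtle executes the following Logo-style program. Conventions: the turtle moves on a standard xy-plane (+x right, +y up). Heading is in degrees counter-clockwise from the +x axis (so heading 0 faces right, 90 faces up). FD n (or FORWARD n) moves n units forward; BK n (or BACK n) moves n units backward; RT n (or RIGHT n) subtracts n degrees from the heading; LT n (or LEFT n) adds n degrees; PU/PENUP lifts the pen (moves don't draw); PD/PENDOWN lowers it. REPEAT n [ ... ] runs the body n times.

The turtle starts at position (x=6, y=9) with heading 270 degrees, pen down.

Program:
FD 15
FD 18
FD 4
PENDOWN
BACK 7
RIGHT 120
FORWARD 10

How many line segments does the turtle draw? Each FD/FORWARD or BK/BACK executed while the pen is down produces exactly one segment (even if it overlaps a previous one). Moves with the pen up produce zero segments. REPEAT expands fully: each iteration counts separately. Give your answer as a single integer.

Executing turtle program step by step:
Start: pos=(6,9), heading=270, pen down
FD 15: (6,9) -> (6,-6) [heading=270, draw]
FD 18: (6,-6) -> (6,-24) [heading=270, draw]
FD 4: (6,-24) -> (6,-28) [heading=270, draw]
PD: pen down
BK 7: (6,-28) -> (6,-21) [heading=270, draw]
RT 120: heading 270 -> 150
FD 10: (6,-21) -> (-2.66,-16) [heading=150, draw]
Final: pos=(-2.66,-16), heading=150, 5 segment(s) drawn
Segments drawn: 5

Answer: 5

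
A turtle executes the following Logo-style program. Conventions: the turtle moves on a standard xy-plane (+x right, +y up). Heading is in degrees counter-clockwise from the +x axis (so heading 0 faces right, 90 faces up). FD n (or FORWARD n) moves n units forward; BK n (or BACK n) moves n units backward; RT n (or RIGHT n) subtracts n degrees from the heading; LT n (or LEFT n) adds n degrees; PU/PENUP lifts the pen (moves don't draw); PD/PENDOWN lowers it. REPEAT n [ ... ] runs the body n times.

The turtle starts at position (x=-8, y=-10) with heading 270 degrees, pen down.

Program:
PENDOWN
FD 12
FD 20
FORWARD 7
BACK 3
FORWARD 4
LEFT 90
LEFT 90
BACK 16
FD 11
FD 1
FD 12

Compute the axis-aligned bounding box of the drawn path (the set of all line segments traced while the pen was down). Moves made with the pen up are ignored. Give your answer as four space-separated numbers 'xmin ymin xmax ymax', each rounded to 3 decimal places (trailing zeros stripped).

Answer: -8 -66 -8 -10

Derivation:
Executing turtle program step by step:
Start: pos=(-8,-10), heading=270, pen down
PD: pen down
FD 12: (-8,-10) -> (-8,-22) [heading=270, draw]
FD 20: (-8,-22) -> (-8,-42) [heading=270, draw]
FD 7: (-8,-42) -> (-8,-49) [heading=270, draw]
BK 3: (-8,-49) -> (-8,-46) [heading=270, draw]
FD 4: (-8,-46) -> (-8,-50) [heading=270, draw]
LT 90: heading 270 -> 0
LT 90: heading 0 -> 90
BK 16: (-8,-50) -> (-8,-66) [heading=90, draw]
FD 11: (-8,-66) -> (-8,-55) [heading=90, draw]
FD 1: (-8,-55) -> (-8,-54) [heading=90, draw]
FD 12: (-8,-54) -> (-8,-42) [heading=90, draw]
Final: pos=(-8,-42), heading=90, 9 segment(s) drawn

Segment endpoints: x in {-8, -8, -8, -8, -8, -8}, y in {-66, -55, -54, -50, -49, -46, -42, -22, -10}
xmin=-8, ymin=-66, xmax=-8, ymax=-10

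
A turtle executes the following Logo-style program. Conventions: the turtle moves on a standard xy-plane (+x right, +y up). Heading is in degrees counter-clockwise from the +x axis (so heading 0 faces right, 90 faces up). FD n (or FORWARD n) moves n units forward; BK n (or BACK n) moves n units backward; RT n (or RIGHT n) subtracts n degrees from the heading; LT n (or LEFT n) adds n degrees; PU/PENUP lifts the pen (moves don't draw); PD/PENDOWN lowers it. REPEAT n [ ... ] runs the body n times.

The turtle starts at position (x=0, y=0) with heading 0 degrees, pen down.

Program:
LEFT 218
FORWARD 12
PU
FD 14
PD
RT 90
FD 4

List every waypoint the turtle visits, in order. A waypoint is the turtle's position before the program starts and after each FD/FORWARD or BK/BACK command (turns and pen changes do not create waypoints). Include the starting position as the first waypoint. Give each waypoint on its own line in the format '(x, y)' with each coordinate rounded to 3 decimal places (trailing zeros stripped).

Executing turtle program step by step:
Start: pos=(0,0), heading=0, pen down
LT 218: heading 0 -> 218
FD 12: (0,0) -> (-9.456,-7.388) [heading=218, draw]
PU: pen up
FD 14: (-9.456,-7.388) -> (-20.488,-16.007) [heading=218, move]
PD: pen down
RT 90: heading 218 -> 128
FD 4: (-20.488,-16.007) -> (-22.951,-12.855) [heading=128, draw]
Final: pos=(-22.951,-12.855), heading=128, 2 segment(s) drawn
Waypoints (4 total):
(0, 0)
(-9.456, -7.388)
(-20.488, -16.007)
(-22.951, -12.855)

Answer: (0, 0)
(-9.456, -7.388)
(-20.488, -16.007)
(-22.951, -12.855)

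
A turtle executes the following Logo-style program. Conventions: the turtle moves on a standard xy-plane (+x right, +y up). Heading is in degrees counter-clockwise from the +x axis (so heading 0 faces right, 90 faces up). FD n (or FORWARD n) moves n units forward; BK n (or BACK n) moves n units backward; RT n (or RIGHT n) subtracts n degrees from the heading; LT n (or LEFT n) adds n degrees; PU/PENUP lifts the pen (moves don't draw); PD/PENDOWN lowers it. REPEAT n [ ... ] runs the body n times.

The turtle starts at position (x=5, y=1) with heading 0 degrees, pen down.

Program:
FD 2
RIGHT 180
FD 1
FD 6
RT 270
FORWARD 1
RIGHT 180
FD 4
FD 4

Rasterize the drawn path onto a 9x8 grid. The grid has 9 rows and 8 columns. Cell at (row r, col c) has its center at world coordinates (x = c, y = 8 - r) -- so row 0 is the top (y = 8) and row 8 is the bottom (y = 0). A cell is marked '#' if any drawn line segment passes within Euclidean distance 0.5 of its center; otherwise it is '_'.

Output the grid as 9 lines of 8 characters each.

Answer: #_______
#_______
#_______
#_______
#_______
#_______
#_______
########
#_______

Derivation:
Segment 0: (5,1) -> (7,1)
Segment 1: (7,1) -> (6,1)
Segment 2: (6,1) -> (0,1)
Segment 3: (0,1) -> (0,-0)
Segment 4: (0,-0) -> (-0,4)
Segment 5: (-0,4) -> (-0,8)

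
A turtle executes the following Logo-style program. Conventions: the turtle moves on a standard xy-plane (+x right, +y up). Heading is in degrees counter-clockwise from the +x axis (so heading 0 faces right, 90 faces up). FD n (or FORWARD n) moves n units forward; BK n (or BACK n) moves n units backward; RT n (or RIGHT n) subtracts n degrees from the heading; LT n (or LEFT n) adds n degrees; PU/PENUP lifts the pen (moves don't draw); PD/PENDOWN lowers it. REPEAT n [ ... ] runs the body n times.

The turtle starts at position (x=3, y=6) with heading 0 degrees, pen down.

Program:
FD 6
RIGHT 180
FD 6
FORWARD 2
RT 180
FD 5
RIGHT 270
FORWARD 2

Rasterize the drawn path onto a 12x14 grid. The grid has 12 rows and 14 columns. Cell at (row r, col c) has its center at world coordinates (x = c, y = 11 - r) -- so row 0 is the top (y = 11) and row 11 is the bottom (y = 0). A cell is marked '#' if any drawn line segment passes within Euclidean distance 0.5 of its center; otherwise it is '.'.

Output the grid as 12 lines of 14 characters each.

Answer: ..............
..............
..............
......#.......
......#.......
.#########....
..............
..............
..............
..............
..............
..............

Derivation:
Segment 0: (3,6) -> (9,6)
Segment 1: (9,6) -> (3,6)
Segment 2: (3,6) -> (1,6)
Segment 3: (1,6) -> (6,6)
Segment 4: (6,6) -> (6,8)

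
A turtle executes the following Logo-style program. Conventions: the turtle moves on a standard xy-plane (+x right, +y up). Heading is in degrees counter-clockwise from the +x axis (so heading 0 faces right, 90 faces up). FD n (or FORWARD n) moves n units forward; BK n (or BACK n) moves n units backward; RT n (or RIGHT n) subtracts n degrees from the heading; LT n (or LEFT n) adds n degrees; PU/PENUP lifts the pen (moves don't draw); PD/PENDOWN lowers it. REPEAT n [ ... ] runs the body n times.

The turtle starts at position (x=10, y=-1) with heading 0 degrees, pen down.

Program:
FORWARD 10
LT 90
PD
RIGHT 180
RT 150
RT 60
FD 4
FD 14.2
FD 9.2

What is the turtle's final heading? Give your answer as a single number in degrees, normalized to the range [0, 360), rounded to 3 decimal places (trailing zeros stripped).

Executing turtle program step by step:
Start: pos=(10,-1), heading=0, pen down
FD 10: (10,-1) -> (20,-1) [heading=0, draw]
LT 90: heading 0 -> 90
PD: pen down
RT 180: heading 90 -> 270
RT 150: heading 270 -> 120
RT 60: heading 120 -> 60
FD 4: (20,-1) -> (22,2.464) [heading=60, draw]
FD 14.2: (22,2.464) -> (29.1,14.762) [heading=60, draw]
FD 9.2: (29.1,14.762) -> (33.7,22.729) [heading=60, draw]
Final: pos=(33.7,22.729), heading=60, 4 segment(s) drawn

Answer: 60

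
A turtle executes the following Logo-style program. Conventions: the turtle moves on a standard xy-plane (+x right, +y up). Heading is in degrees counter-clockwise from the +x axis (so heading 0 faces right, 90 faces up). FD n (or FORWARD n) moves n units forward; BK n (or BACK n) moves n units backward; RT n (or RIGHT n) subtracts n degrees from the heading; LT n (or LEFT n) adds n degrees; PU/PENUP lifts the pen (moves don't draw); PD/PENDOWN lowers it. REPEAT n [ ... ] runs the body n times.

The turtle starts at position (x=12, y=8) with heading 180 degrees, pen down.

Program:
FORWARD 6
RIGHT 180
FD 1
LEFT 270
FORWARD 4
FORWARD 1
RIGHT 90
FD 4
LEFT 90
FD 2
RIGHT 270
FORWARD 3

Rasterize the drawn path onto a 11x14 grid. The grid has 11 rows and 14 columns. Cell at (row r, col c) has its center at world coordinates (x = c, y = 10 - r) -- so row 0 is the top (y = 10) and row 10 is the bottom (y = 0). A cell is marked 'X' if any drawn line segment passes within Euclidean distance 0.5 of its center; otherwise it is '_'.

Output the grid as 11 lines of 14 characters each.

Answer: ______________
______________
______XXXXXXX_
_______X______
_______X______
_______X______
_______X______
___XXXXX______
___X__________
___XXXX_______
______________

Derivation:
Segment 0: (12,8) -> (6,8)
Segment 1: (6,8) -> (7,8)
Segment 2: (7,8) -> (7,4)
Segment 3: (7,4) -> (7,3)
Segment 4: (7,3) -> (3,3)
Segment 5: (3,3) -> (3,1)
Segment 6: (3,1) -> (6,1)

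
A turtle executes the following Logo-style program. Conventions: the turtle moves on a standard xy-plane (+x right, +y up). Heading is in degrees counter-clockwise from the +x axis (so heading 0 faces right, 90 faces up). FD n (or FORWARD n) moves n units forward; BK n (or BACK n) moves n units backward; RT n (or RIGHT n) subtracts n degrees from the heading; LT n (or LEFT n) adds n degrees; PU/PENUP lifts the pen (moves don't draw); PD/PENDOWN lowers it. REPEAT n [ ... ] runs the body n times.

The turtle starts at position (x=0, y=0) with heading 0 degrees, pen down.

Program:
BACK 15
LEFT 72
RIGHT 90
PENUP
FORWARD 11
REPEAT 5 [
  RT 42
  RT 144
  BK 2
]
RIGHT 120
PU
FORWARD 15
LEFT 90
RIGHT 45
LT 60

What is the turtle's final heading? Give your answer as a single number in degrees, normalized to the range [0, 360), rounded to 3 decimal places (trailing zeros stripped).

Executing turtle program step by step:
Start: pos=(0,0), heading=0, pen down
BK 15: (0,0) -> (-15,0) [heading=0, draw]
LT 72: heading 0 -> 72
RT 90: heading 72 -> 342
PU: pen up
FD 11: (-15,0) -> (-4.538,-3.399) [heading=342, move]
REPEAT 5 [
  -- iteration 1/5 --
  RT 42: heading 342 -> 300
  RT 144: heading 300 -> 156
  BK 2: (-4.538,-3.399) -> (-2.711,-4.213) [heading=156, move]
  -- iteration 2/5 --
  RT 42: heading 156 -> 114
  RT 144: heading 114 -> 330
  BK 2: (-2.711,-4.213) -> (-4.443,-3.213) [heading=330, move]
  -- iteration 3/5 --
  RT 42: heading 330 -> 288
  RT 144: heading 288 -> 144
  BK 2: (-4.443,-3.213) -> (-2.825,-4.388) [heading=144, move]
  -- iteration 4/5 --
  RT 42: heading 144 -> 102
  RT 144: heading 102 -> 318
  BK 2: (-2.825,-4.388) -> (-4.312,-3.05) [heading=318, move]
  -- iteration 5/5 --
  RT 42: heading 318 -> 276
  RT 144: heading 276 -> 132
  BK 2: (-4.312,-3.05) -> (-2.973,-4.536) [heading=132, move]
]
RT 120: heading 132 -> 12
PU: pen up
FD 15: (-2.973,-4.536) -> (11.699,-1.418) [heading=12, move]
LT 90: heading 12 -> 102
RT 45: heading 102 -> 57
LT 60: heading 57 -> 117
Final: pos=(11.699,-1.418), heading=117, 1 segment(s) drawn

Answer: 117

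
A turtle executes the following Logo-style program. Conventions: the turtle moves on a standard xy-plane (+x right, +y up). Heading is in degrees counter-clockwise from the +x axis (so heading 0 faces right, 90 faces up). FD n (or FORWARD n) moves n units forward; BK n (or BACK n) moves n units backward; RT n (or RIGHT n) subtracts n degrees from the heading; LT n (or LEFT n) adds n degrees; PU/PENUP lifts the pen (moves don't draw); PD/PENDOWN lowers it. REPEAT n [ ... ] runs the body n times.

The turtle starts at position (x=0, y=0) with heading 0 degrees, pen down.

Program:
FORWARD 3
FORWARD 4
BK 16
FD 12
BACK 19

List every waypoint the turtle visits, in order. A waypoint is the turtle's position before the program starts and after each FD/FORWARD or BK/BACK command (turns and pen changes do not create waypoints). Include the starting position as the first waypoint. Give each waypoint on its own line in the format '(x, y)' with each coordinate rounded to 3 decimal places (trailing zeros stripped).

Answer: (0, 0)
(3, 0)
(7, 0)
(-9, 0)
(3, 0)
(-16, 0)

Derivation:
Executing turtle program step by step:
Start: pos=(0,0), heading=0, pen down
FD 3: (0,0) -> (3,0) [heading=0, draw]
FD 4: (3,0) -> (7,0) [heading=0, draw]
BK 16: (7,0) -> (-9,0) [heading=0, draw]
FD 12: (-9,0) -> (3,0) [heading=0, draw]
BK 19: (3,0) -> (-16,0) [heading=0, draw]
Final: pos=(-16,0), heading=0, 5 segment(s) drawn
Waypoints (6 total):
(0, 0)
(3, 0)
(7, 0)
(-9, 0)
(3, 0)
(-16, 0)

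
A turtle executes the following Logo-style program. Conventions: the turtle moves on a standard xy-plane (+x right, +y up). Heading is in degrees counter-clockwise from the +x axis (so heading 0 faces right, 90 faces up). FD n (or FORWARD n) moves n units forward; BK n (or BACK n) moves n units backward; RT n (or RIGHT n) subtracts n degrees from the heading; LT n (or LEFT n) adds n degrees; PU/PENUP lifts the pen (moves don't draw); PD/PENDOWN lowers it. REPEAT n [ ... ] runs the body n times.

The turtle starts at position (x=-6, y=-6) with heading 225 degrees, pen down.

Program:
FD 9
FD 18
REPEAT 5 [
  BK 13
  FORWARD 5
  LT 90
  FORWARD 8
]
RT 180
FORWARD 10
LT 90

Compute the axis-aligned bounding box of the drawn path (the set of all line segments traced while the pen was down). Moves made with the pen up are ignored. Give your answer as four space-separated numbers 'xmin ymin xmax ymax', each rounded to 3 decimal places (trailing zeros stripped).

Answer: -25.092 -25.092 -6 -6

Derivation:
Executing turtle program step by step:
Start: pos=(-6,-6), heading=225, pen down
FD 9: (-6,-6) -> (-12.364,-12.364) [heading=225, draw]
FD 18: (-12.364,-12.364) -> (-25.092,-25.092) [heading=225, draw]
REPEAT 5 [
  -- iteration 1/5 --
  BK 13: (-25.092,-25.092) -> (-15.899,-15.899) [heading=225, draw]
  FD 5: (-15.899,-15.899) -> (-19.435,-19.435) [heading=225, draw]
  LT 90: heading 225 -> 315
  FD 8: (-19.435,-19.435) -> (-13.778,-25.092) [heading=315, draw]
  -- iteration 2/5 --
  BK 13: (-13.778,-25.092) -> (-22.971,-15.899) [heading=315, draw]
  FD 5: (-22.971,-15.899) -> (-19.435,-19.435) [heading=315, draw]
  LT 90: heading 315 -> 45
  FD 8: (-19.435,-19.435) -> (-13.778,-13.778) [heading=45, draw]
  -- iteration 3/5 --
  BK 13: (-13.778,-13.778) -> (-22.971,-22.971) [heading=45, draw]
  FD 5: (-22.971,-22.971) -> (-19.435,-19.435) [heading=45, draw]
  LT 90: heading 45 -> 135
  FD 8: (-19.435,-19.435) -> (-25.092,-13.778) [heading=135, draw]
  -- iteration 4/5 --
  BK 13: (-25.092,-13.778) -> (-15.899,-22.971) [heading=135, draw]
  FD 5: (-15.899,-22.971) -> (-19.435,-19.435) [heading=135, draw]
  LT 90: heading 135 -> 225
  FD 8: (-19.435,-19.435) -> (-25.092,-25.092) [heading=225, draw]
  -- iteration 5/5 --
  BK 13: (-25.092,-25.092) -> (-15.899,-15.899) [heading=225, draw]
  FD 5: (-15.899,-15.899) -> (-19.435,-19.435) [heading=225, draw]
  LT 90: heading 225 -> 315
  FD 8: (-19.435,-19.435) -> (-13.778,-25.092) [heading=315, draw]
]
RT 180: heading 315 -> 135
FD 10: (-13.778,-25.092) -> (-20.849,-18.021) [heading=135, draw]
LT 90: heading 135 -> 225
Final: pos=(-20.849,-18.021), heading=225, 18 segment(s) drawn

Segment endpoints: x in {-25.092, -25.092, -22.971, -20.849, -19.435, -19.435, -15.899, -15.899, -13.778, -13.778, -13.778, -12.364, -6}, y in {-25.092, -25.092, -22.971, -19.435, -19.435, -18.021, -15.899, -15.899, -13.778, -12.364, -6}
xmin=-25.092, ymin=-25.092, xmax=-6, ymax=-6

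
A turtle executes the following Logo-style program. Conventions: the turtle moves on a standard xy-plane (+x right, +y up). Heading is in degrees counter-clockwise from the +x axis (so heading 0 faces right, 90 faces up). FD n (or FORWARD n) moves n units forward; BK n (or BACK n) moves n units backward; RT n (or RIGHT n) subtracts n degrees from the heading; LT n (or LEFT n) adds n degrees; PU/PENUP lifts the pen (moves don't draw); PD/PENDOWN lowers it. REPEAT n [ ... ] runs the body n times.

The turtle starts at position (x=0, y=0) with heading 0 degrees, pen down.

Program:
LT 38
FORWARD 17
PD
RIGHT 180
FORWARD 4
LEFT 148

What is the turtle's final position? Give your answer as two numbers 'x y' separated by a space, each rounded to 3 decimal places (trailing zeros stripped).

Executing turtle program step by step:
Start: pos=(0,0), heading=0, pen down
LT 38: heading 0 -> 38
FD 17: (0,0) -> (13.396,10.466) [heading=38, draw]
PD: pen down
RT 180: heading 38 -> 218
FD 4: (13.396,10.466) -> (10.244,8.004) [heading=218, draw]
LT 148: heading 218 -> 6
Final: pos=(10.244,8.004), heading=6, 2 segment(s) drawn

Answer: 10.244 8.004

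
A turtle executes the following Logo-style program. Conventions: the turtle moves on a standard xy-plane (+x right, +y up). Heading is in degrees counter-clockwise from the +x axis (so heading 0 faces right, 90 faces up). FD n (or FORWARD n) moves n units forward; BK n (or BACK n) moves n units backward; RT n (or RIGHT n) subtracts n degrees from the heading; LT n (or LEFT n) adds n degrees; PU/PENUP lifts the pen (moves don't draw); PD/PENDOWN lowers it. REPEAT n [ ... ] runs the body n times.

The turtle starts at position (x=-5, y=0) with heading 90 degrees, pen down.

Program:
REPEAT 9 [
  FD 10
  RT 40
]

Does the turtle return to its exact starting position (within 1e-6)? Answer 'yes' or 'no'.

Answer: yes

Derivation:
Executing turtle program step by step:
Start: pos=(-5,0), heading=90, pen down
REPEAT 9 [
  -- iteration 1/9 --
  FD 10: (-5,0) -> (-5,10) [heading=90, draw]
  RT 40: heading 90 -> 50
  -- iteration 2/9 --
  FD 10: (-5,10) -> (1.428,17.66) [heading=50, draw]
  RT 40: heading 50 -> 10
  -- iteration 3/9 --
  FD 10: (1.428,17.66) -> (11.276,19.397) [heading=10, draw]
  RT 40: heading 10 -> 330
  -- iteration 4/9 --
  FD 10: (11.276,19.397) -> (19.936,14.397) [heading=330, draw]
  RT 40: heading 330 -> 290
  -- iteration 5/9 --
  FD 10: (19.936,14.397) -> (23.356,5) [heading=290, draw]
  RT 40: heading 290 -> 250
  -- iteration 6/9 --
  FD 10: (23.356,5) -> (19.936,-4.397) [heading=250, draw]
  RT 40: heading 250 -> 210
  -- iteration 7/9 --
  FD 10: (19.936,-4.397) -> (11.276,-9.397) [heading=210, draw]
  RT 40: heading 210 -> 170
  -- iteration 8/9 --
  FD 10: (11.276,-9.397) -> (1.428,-7.66) [heading=170, draw]
  RT 40: heading 170 -> 130
  -- iteration 9/9 --
  FD 10: (1.428,-7.66) -> (-5,0) [heading=130, draw]
  RT 40: heading 130 -> 90
]
Final: pos=(-5,0), heading=90, 9 segment(s) drawn

Start position: (-5, 0)
Final position: (-5, 0)
Distance = 0; < 1e-6 -> CLOSED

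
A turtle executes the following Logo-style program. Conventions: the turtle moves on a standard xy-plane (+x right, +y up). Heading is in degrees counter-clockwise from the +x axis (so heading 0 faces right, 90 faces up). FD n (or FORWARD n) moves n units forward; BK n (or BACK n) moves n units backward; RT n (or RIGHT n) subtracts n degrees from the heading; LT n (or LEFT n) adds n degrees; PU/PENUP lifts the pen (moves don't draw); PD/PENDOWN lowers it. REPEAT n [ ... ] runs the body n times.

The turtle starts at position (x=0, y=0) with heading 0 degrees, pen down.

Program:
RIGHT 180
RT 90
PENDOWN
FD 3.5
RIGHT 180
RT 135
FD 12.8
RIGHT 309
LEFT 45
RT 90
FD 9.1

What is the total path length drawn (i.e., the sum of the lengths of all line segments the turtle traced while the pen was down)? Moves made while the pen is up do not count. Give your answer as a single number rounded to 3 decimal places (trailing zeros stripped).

Answer: 25.4

Derivation:
Executing turtle program step by step:
Start: pos=(0,0), heading=0, pen down
RT 180: heading 0 -> 180
RT 90: heading 180 -> 90
PD: pen down
FD 3.5: (0,0) -> (0,3.5) [heading=90, draw]
RT 180: heading 90 -> 270
RT 135: heading 270 -> 135
FD 12.8: (0,3.5) -> (-9.051,12.551) [heading=135, draw]
RT 309: heading 135 -> 186
LT 45: heading 186 -> 231
RT 90: heading 231 -> 141
FD 9.1: (-9.051,12.551) -> (-16.123,18.278) [heading=141, draw]
Final: pos=(-16.123,18.278), heading=141, 3 segment(s) drawn

Segment lengths:
  seg 1: (0,0) -> (0,3.5), length = 3.5
  seg 2: (0,3.5) -> (-9.051,12.551), length = 12.8
  seg 3: (-9.051,12.551) -> (-16.123,18.278), length = 9.1
Total = 25.4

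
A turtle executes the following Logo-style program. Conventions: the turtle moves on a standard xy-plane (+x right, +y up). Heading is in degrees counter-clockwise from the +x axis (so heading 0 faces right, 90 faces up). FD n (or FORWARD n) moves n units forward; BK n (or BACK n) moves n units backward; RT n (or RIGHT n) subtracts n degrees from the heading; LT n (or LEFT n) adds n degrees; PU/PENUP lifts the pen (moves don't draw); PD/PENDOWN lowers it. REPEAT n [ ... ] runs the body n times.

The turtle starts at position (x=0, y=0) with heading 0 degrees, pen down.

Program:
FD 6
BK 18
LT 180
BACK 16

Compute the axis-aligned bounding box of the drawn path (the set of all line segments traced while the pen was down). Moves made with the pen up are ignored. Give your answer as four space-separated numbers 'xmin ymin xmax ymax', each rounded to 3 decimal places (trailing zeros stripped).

Answer: -12 0 6 0

Derivation:
Executing turtle program step by step:
Start: pos=(0,0), heading=0, pen down
FD 6: (0,0) -> (6,0) [heading=0, draw]
BK 18: (6,0) -> (-12,0) [heading=0, draw]
LT 180: heading 0 -> 180
BK 16: (-12,0) -> (4,0) [heading=180, draw]
Final: pos=(4,0), heading=180, 3 segment(s) drawn

Segment endpoints: x in {-12, 0, 4, 6}, y in {0, 0}
xmin=-12, ymin=0, xmax=6, ymax=0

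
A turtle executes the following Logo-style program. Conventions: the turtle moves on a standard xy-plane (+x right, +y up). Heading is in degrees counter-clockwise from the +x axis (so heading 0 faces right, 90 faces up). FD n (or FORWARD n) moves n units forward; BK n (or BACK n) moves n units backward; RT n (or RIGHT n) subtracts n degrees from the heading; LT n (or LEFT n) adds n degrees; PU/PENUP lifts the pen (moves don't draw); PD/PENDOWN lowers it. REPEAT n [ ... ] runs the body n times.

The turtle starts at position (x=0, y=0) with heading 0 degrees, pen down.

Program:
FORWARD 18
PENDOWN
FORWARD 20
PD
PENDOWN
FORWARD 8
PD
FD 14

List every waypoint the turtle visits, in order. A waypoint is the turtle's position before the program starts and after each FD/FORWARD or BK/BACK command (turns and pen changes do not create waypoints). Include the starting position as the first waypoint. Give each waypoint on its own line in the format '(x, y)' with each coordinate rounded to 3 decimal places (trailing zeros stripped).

Executing turtle program step by step:
Start: pos=(0,0), heading=0, pen down
FD 18: (0,0) -> (18,0) [heading=0, draw]
PD: pen down
FD 20: (18,0) -> (38,0) [heading=0, draw]
PD: pen down
PD: pen down
FD 8: (38,0) -> (46,0) [heading=0, draw]
PD: pen down
FD 14: (46,0) -> (60,0) [heading=0, draw]
Final: pos=(60,0), heading=0, 4 segment(s) drawn
Waypoints (5 total):
(0, 0)
(18, 0)
(38, 0)
(46, 0)
(60, 0)

Answer: (0, 0)
(18, 0)
(38, 0)
(46, 0)
(60, 0)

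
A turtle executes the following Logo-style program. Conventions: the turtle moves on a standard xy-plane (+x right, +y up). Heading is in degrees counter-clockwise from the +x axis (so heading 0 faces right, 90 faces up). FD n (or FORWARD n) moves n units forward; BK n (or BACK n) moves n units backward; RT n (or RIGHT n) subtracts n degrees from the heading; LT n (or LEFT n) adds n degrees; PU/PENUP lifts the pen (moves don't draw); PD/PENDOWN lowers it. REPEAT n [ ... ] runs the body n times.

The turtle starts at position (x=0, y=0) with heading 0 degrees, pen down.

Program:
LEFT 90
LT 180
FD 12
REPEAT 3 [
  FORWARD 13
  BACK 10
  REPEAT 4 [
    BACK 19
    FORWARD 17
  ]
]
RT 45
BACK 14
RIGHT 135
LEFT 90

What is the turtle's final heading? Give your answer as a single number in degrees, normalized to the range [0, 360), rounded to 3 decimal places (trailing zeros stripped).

Executing turtle program step by step:
Start: pos=(0,0), heading=0, pen down
LT 90: heading 0 -> 90
LT 180: heading 90 -> 270
FD 12: (0,0) -> (0,-12) [heading=270, draw]
REPEAT 3 [
  -- iteration 1/3 --
  FD 13: (0,-12) -> (0,-25) [heading=270, draw]
  BK 10: (0,-25) -> (0,-15) [heading=270, draw]
  REPEAT 4 [
    -- iteration 1/4 --
    BK 19: (0,-15) -> (0,4) [heading=270, draw]
    FD 17: (0,4) -> (0,-13) [heading=270, draw]
    -- iteration 2/4 --
    BK 19: (0,-13) -> (0,6) [heading=270, draw]
    FD 17: (0,6) -> (0,-11) [heading=270, draw]
    -- iteration 3/4 --
    BK 19: (0,-11) -> (0,8) [heading=270, draw]
    FD 17: (0,8) -> (0,-9) [heading=270, draw]
    -- iteration 4/4 --
    BK 19: (0,-9) -> (0,10) [heading=270, draw]
    FD 17: (0,10) -> (0,-7) [heading=270, draw]
  ]
  -- iteration 2/3 --
  FD 13: (0,-7) -> (0,-20) [heading=270, draw]
  BK 10: (0,-20) -> (0,-10) [heading=270, draw]
  REPEAT 4 [
    -- iteration 1/4 --
    BK 19: (0,-10) -> (0,9) [heading=270, draw]
    FD 17: (0,9) -> (0,-8) [heading=270, draw]
    -- iteration 2/4 --
    BK 19: (0,-8) -> (0,11) [heading=270, draw]
    FD 17: (0,11) -> (0,-6) [heading=270, draw]
    -- iteration 3/4 --
    BK 19: (0,-6) -> (0,13) [heading=270, draw]
    FD 17: (0,13) -> (0,-4) [heading=270, draw]
    -- iteration 4/4 --
    BK 19: (0,-4) -> (0,15) [heading=270, draw]
    FD 17: (0,15) -> (0,-2) [heading=270, draw]
  ]
  -- iteration 3/3 --
  FD 13: (0,-2) -> (0,-15) [heading=270, draw]
  BK 10: (0,-15) -> (0,-5) [heading=270, draw]
  REPEAT 4 [
    -- iteration 1/4 --
    BK 19: (0,-5) -> (0,14) [heading=270, draw]
    FD 17: (0,14) -> (0,-3) [heading=270, draw]
    -- iteration 2/4 --
    BK 19: (0,-3) -> (0,16) [heading=270, draw]
    FD 17: (0,16) -> (0,-1) [heading=270, draw]
    -- iteration 3/4 --
    BK 19: (0,-1) -> (0,18) [heading=270, draw]
    FD 17: (0,18) -> (0,1) [heading=270, draw]
    -- iteration 4/4 --
    BK 19: (0,1) -> (0,20) [heading=270, draw]
    FD 17: (0,20) -> (0,3) [heading=270, draw]
  ]
]
RT 45: heading 270 -> 225
BK 14: (0,3) -> (9.899,12.899) [heading=225, draw]
RT 135: heading 225 -> 90
LT 90: heading 90 -> 180
Final: pos=(9.899,12.899), heading=180, 32 segment(s) drawn

Answer: 180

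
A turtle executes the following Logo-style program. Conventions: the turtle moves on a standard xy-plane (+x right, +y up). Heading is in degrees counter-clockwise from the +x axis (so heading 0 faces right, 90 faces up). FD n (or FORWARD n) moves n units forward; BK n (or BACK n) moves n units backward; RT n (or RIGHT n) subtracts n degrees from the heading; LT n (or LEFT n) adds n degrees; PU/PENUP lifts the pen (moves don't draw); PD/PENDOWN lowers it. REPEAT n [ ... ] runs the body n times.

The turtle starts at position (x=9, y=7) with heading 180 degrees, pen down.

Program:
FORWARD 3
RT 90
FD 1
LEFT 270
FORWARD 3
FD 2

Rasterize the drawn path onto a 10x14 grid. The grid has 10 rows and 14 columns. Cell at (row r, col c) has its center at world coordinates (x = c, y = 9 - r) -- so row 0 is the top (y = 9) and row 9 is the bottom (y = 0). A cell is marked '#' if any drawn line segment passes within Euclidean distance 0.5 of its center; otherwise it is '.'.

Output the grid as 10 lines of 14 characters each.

Segment 0: (9,7) -> (6,7)
Segment 1: (6,7) -> (6,8)
Segment 2: (6,8) -> (9,8)
Segment 3: (9,8) -> (11,8)

Answer: ..............
......######..
......####....
..............
..............
..............
..............
..............
..............
..............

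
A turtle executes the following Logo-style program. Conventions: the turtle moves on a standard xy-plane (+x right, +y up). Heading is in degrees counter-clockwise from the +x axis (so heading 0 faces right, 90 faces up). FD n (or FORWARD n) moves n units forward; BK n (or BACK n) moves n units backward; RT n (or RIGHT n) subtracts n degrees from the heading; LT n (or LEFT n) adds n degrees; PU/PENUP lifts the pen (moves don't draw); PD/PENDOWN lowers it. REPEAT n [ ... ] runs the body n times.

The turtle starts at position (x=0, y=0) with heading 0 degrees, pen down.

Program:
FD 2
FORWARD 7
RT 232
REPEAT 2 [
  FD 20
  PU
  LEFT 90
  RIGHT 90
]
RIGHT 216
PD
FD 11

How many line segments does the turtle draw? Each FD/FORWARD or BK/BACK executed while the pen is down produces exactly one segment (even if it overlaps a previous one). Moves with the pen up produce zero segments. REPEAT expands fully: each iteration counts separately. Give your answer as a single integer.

Answer: 4

Derivation:
Executing turtle program step by step:
Start: pos=(0,0), heading=0, pen down
FD 2: (0,0) -> (2,0) [heading=0, draw]
FD 7: (2,0) -> (9,0) [heading=0, draw]
RT 232: heading 0 -> 128
REPEAT 2 [
  -- iteration 1/2 --
  FD 20: (9,0) -> (-3.313,15.76) [heading=128, draw]
  PU: pen up
  LT 90: heading 128 -> 218
  RT 90: heading 218 -> 128
  -- iteration 2/2 --
  FD 20: (-3.313,15.76) -> (-15.626,31.52) [heading=128, move]
  PU: pen up
  LT 90: heading 128 -> 218
  RT 90: heading 218 -> 128
]
RT 216: heading 128 -> 272
PD: pen down
FD 11: (-15.626,31.52) -> (-15.243,20.527) [heading=272, draw]
Final: pos=(-15.243,20.527), heading=272, 4 segment(s) drawn
Segments drawn: 4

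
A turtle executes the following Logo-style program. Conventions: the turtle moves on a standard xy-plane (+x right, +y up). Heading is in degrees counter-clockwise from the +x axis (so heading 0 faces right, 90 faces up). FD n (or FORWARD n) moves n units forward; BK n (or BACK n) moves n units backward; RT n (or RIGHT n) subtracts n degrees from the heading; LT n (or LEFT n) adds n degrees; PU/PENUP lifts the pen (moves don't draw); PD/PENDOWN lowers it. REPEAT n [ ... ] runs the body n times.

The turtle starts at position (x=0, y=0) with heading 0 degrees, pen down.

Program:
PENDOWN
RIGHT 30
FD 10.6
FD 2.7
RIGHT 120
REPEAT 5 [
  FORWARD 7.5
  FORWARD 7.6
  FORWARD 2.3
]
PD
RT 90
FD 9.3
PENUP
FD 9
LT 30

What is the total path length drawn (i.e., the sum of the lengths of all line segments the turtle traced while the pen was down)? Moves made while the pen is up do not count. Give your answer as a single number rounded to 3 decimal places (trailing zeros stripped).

Executing turtle program step by step:
Start: pos=(0,0), heading=0, pen down
PD: pen down
RT 30: heading 0 -> 330
FD 10.6: (0,0) -> (9.18,-5.3) [heading=330, draw]
FD 2.7: (9.18,-5.3) -> (11.518,-6.65) [heading=330, draw]
RT 120: heading 330 -> 210
REPEAT 5 [
  -- iteration 1/5 --
  FD 7.5: (11.518,-6.65) -> (5.023,-10.4) [heading=210, draw]
  FD 7.6: (5.023,-10.4) -> (-1.559,-14.2) [heading=210, draw]
  FD 2.3: (-1.559,-14.2) -> (-3.551,-15.35) [heading=210, draw]
  -- iteration 2/5 --
  FD 7.5: (-3.551,-15.35) -> (-10.046,-19.1) [heading=210, draw]
  FD 7.6: (-10.046,-19.1) -> (-16.628,-22.9) [heading=210, draw]
  FD 2.3: (-16.628,-22.9) -> (-18.62,-24.05) [heading=210, draw]
  -- iteration 3/5 --
  FD 7.5: (-18.62,-24.05) -> (-25.115,-27.8) [heading=210, draw]
  FD 7.6: (-25.115,-27.8) -> (-31.697,-31.6) [heading=210, draw]
  FD 2.3: (-31.697,-31.6) -> (-33.688,-32.75) [heading=210, draw]
  -- iteration 4/5 --
  FD 7.5: (-33.688,-32.75) -> (-40.184,-36.5) [heading=210, draw]
  FD 7.6: (-40.184,-36.5) -> (-46.765,-40.3) [heading=210, draw]
  FD 2.3: (-46.765,-40.3) -> (-48.757,-41.45) [heading=210, draw]
  -- iteration 5/5 --
  FD 7.5: (-48.757,-41.45) -> (-55.252,-45.2) [heading=210, draw]
  FD 7.6: (-55.252,-45.2) -> (-61.834,-49) [heading=210, draw]
  FD 2.3: (-61.834,-49) -> (-63.826,-50.15) [heading=210, draw]
]
PD: pen down
RT 90: heading 210 -> 120
FD 9.3: (-63.826,-50.15) -> (-68.476,-42.096) [heading=120, draw]
PU: pen up
FD 9: (-68.476,-42.096) -> (-72.976,-34.302) [heading=120, move]
LT 30: heading 120 -> 150
Final: pos=(-72.976,-34.302), heading=150, 18 segment(s) drawn

Segment lengths:
  seg 1: (0,0) -> (9.18,-5.3), length = 10.6
  seg 2: (9.18,-5.3) -> (11.518,-6.65), length = 2.7
  seg 3: (11.518,-6.65) -> (5.023,-10.4), length = 7.5
  seg 4: (5.023,-10.4) -> (-1.559,-14.2), length = 7.6
  seg 5: (-1.559,-14.2) -> (-3.551,-15.35), length = 2.3
  seg 6: (-3.551,-15.35) -> (-10.046,-19.1), length = 7.5
  seg 7: (-10.046,-19.1) -> (-16.628,-22.9), length = 7.6
  seg 8: (-16.628,-22.9) -> (-18.62,-24.05), length = 2.3
  seg 9: (-18.62,-24.05) -> (-25.115,-27.8), length = 7.5
  seg 10: (-25.115,-27.8) -> (-31.697,-31.6), length = 7.6
  seg 11: (-31.697,-31.6) -> (-33.688,-32.75), length = 2.3
  seg 12: (-33.688,-32.75) -> (-40.184,-36.5), length = 7.5
  seg 13: (-40.184,-36.5) -> (-46.765,-40.3), length = 7.6
  seg 14: (-46.765,-40.3) -> (-48.757,-41.45), length = 2.3
  seg 15: (-48.757,-41.45) -> (-55.252,-45.2), length = 7.5
  seg 16: (-55.252,-45.2) -> (-61.834,-49), length = 7.6
  seg 17: (-61.834,-49) -> (-63.826,-50.15), length = 2.3
  seg 18: (-63.826,-50.15) -> (-68.476,-42.096), length = 9.3
Total = 109.6

Answer: 109.6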